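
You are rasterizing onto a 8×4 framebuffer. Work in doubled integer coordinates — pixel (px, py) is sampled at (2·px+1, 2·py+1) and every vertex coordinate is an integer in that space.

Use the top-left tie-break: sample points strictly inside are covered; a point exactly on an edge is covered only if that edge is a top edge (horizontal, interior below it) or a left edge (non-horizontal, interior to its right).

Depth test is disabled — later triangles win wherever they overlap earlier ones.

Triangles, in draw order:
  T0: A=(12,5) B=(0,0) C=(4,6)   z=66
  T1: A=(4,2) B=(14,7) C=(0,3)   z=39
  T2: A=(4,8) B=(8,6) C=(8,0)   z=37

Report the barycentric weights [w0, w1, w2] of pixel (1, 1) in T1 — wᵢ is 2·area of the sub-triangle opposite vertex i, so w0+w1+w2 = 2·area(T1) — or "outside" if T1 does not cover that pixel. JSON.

T0:
  2·area = 52  (B↔C swapped to make it positive)
  edge (12, 5)→(4, 6): d=(-8,1) right/bottom  bias=-1
  edge (4, 6)→(0, 0): d=(-4,-6) top-left  bias=+0
  edge (0, 0)→(12, 5): d=(12,5) right/bottom  bias=-1
    (0,0)@(1, 1): e=[43,2,7] → #
    (1,0)@(3, 1): e=[41,14,-3] → ·
    (0,1)@(1, 3): e=[27,-6,31] → ·
    (1,1)@(3, 3): e=[25,6,21] → #
    (2,1)@(5, 3): e=[23,18,11] → #
    (3,1)@(7, 3): e=[21,30,1] → #
    (4,1)@(9, 3): e=[19,42,-9] → ·
    (1,2)@(3, 5): e=[9,-2,45] → ·
    (2,2)@(5, 5): e=[7,10,35] → #
    (4,2)@(9, 5): e=[3,34,15] → #
    (5,2)@(11, 5): e=[1,46,5] → #
    (6,2)@(13, 5): e=[-1,58,-5] → ·
  covered (8 px):
    # · · · · · · ·
    · # # # · · · ·
    · · # # # # · ·
    · · · · · · · ·
T1:
  2·area = 30
  edge (4, 2)→(14, 7): d=(10,5) right/bottom  bias=-1
  edge (14, 7)→(0, 3): d=(-14,-4) top-left  bias=+0
  edge (0, 3)→(4, 2): d=(4,-1) top-left  bias=+0
    (0,1)@(1, 3): e=[25,4,1] → #
    (1,1)@(3, 3): e=[15,12,3] → #
    (2,1)@(5, 3): e=[5,20,5] → #
    (3,1)@(7, 3): e=[-5,28,7] → ·
    (0,2)@(1, 5): e=[45,-24,9] → ·
    (1,2)@(3, 5): e=[35,-16,11] → ·
    (2,2)@(5, 5): e=[25,-8,13] → ·
    (3,2)@(7, 5): e=[15,0,15] → #  [on edge]
    (4,2)@(9, 5): e=[5,8,17] → #
    (5,2)@(11, 5): e=[-5,16,19] → ·
    (3,3)@(7, 7): e=[35,-28,23] → ·
    (4,3)@(9, 7): e=[25,-20,25] → ·
  covered (5 px):
    · · · · · · · ·
    # # # · · · · ·
    · · · # # · · ·
    · · · · · · · ·
T2:
  2·area = 24  (B↔C swapped to make it positive)
  edge (4, 8)→(8, 0): d=(4,-8) top-left  bias=+0
  edge (8, 0)→(8, 6): d=(0,6) right/bottom  bias=-1
  edge (8, 6)→(4, 8): d=(-4,2) right/bottom  bias=-1
    (3,1)@(7, 3): e=[4,6,14] → #
    (4,1)@(9, 3): e=[20,-6,10] → ·
    (3,2)@(7, 5): e=[12,6,6] → #
    (4,2)@(9, 5): e=[28,-6,2] → ·
    (2,3)@(5, 7): e=[4,18,2] → #
    (3,3)@(7, 7): e=[20,6,-2] → ·
  covered (3 px):
    · · · · · · · ·
    · · · # · · · ·
    · · · # · · · ·
    · · # · · · · ·

Final: [12,3,15]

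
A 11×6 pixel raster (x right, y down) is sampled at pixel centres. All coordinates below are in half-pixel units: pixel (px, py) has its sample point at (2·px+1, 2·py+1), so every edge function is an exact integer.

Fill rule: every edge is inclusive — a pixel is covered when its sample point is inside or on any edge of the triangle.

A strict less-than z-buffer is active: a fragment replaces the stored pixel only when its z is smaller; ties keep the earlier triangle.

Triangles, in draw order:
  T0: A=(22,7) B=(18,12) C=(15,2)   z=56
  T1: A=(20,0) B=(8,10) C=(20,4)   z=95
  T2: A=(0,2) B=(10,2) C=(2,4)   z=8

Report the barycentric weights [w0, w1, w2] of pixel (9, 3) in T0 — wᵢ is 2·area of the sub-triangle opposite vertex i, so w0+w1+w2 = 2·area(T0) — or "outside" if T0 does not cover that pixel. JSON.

T0:
  2·area = 55
  edge (22, 7)→(18, 12): d=(-4,5) inclusive
  edge (18, 12)→(15, 2): d=(-3,-10) inclusive
  edge (15, 2)→(22, 7): d=(7,5) inclusive
    (8,2)@(17, 5): e=[33,11,11] → █
    (9,2)@(19, 5): e=[23,31,1] → █
    (10,2)@(21, 5): e=[13,51,-9] → ·
    (8,3)@(17, 7): e=[25,5,25] → █
    (10,3)@(21, 7): e=[5,45,5] → █
    (8,4)@(17, 9): e=[17,-1,39] → ·
    (9,4)@(19, 9): e=[7,19,29] → █
    (10,4)@(21, 9): e=[-3,39,19] → ·
    (9,5)@(19, 11): e=[-1,13,43] → ·
  covered (6 px):
    · · · · · · · · · · ·
    · · · · · · · · · · ·
    · · · · · · · · █ █ ·
    · · · · · · · · █ █ █
    · · · · · · · · · █ ·
    · · · · · · · · · · ·
T1:
  2·area = 48  (B↔C swapped to make it positive)
  edge (20, 0)→(20, 4): d=(0,4) inclusive
  edge (20, 4)→(8, 10): d=(-12,6) inclusive
  edge (8, 10)→(20, 0): d=(12,-10) inclusive
    (9,0)@(19, 1): e=[4,42,2] → █
    (10,0)@(21, 1): e=[-4,30,22] → ·
    (8,1)@(17, 3): e=[12,30,6] → █
    (10,1)@(21, 3): e=[-4,6,46] → ·
    (7,2)@(15, 5): e=[20,18,10] → █
    (9,2)@(19, 5): e=[4,-6,50] → ·
    (6,3)@(13, 7): e=[28,6,14] → █
    (7,3)@(15, 7): e=[20,-6,34] → ·
    (8,3)@(17, 7): e=[12,-18,54] → ·
    (6,4)@(13, 9): e=[28,-18,38] → ·
  covered (6 px):
    · · · · · · · · · █ ·
    · · · · · · · · █ █ ·
    · · · · · · · █ █ · ·
    · · · · · · █ · · · ·
    · · · · · · · · · · ·
    · · · · · · · · · · ·
T2:
  2·area = 20
  edge (0, 2)→(10, 2): d=(10,0) inclusive
  edge (10, 2)→(2, 4): d=(-8,2) inclusive
  edge (2, 4)→(0, 2): d=(-2,-2) inclusive
    (0,1)@(1, 3): e=[10,10,0] → █  [on edge]
    (1,1)@(3, 3): e=[10,6,4] → █
    (2,1)@(5, 3): e=[10,2,8] → █
    (3,1)@(7, 3): e=[10,-2,12] → ·
    (0,2)@(1, 5): e=[30,-6,-4] → ·
    (1,2)@(3, 5): e=[30,-10,0] → ·  [on edge]
    (2,2)@(5, 5): e=[30,-14,4] → ·
    (2,3)@(5, 7): e=[50,-30,0] → ·  [on edge]
    (3,4)@(7, 9): e=[70,-50,0] → ·  [on edge]
    (4,5)@(9, 11): e=[90,-70,0] → ·  [on edge]
  covered (3 px):
    · · · · · · · · · · ·
    █ █ █ · · · · · · · ·
    · · · · · · · · · · ·
    · · · · · · · · · · ·
    · · · · · · · · · · ·
    · · · · · · · · · · ·

Result: [25,15,15]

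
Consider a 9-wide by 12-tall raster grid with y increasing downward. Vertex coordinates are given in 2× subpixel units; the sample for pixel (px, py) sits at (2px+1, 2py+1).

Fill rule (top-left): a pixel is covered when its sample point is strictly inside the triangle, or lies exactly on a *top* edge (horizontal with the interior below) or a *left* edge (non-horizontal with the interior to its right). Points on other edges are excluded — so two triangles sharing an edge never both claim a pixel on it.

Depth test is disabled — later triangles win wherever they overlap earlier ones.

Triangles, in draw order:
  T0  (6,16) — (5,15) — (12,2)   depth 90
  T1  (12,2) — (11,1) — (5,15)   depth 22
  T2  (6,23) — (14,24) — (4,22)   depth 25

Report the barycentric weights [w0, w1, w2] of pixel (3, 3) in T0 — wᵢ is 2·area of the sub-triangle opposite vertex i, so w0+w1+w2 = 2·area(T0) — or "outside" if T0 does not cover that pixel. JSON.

T0:
  2·area = 20
  edge (6, 16)→(5, 15): d=(-1,-1) top-left  bias=+0
  edge (5, 15)→(12, 2): d=(7,-13) top-left  bias=+0
  edge (12, 2)→(6, 16): d=(-6,14) right/bottom  bias=-1
    (4,4)@(9, 9): e=[10,10,0] → ·  [on edge]
    (0,5)@(1, 11): e=[0,-80,100] → ·  [on edge]
    (1,6)@(3, 13): e=[0,-40,60] → ·  [on edge]
    (3,6)@(7, 13): e=[4,12,4] → #
    (4,6)@(9, 13): e=[6,38,-24] → ·
    (2,7)@(5, 15): e=[0,0,20] → #  [on edge]
    (3,7)@(7, 15): e=[2,26,-8] → ·
    (2,8)@(5, 17): e=[-2,14,8] → ·
    (3,8)@(7, 17): e=[0,40,-20] → ·  [on edge]
    (4,9)@(9, 19): e=[0,80,-60] → ·  [on edge]
    (5,10)@(11, 21): e=[0,120,-100] → ·  [on edge]
    (1,11)@(3, 23): e=[-10,30,0] → ·  [on edge]
    (6,11)@(13, 23): e=[0,160,-140] → ·  [on edge]
  covered (2 px):
    · · · · · · · · ·
    · · · · · · · · ·
    · · · · · · · · ·
    · · · · · · · · ·
    · · · · · · · · ·
    · · · · · · · · ·
    · · · # · · · · ·
    · · # · · · · · ·
    · · · · · · · · ·
    · · · · · · · · ·
    · · · · · · · · ·
    · · · · · · · · ·
T1:
  2·area = 20  (B↔C swapped to make it positive)
  edge (12, 2)→(5, 15): d=(-7,13) right/bottom  bias=-1
  edge (5, 15)→(11, 1): d=(6,-14) top-left  bias=+0
  edge (11, 1)→(12, 2): d=(1,1) right/bottom  bias=-1
    (5,0)@(11, 1): e=[20,0,0] → ·  [on edge]
    (5,1)@(11, 3): e=[6,12,2] → #
    (6,1)@(13, 3): e=[-20,40,0] → ·  [on edge]
    (5,2)@(11, 5): e=[-8,24,4] → ·
    (7,2)@(15, 5): e=[-60,80,0] → ·  [on edge]
    (4,3)@(9, 7): e=[4,8,8] → #
    (5,3)@(11, 7): e=[-22,36,6] → ·
    (8,3)@(17, 7): e=[-100,120,0] → ·  [on edge]
    (4,4)@(9, 9): e=[-10,20,10] → ·
    (3,5)@(7, 11): e=[2,4,14] → #
    (4,5)@(9, 11): e=[-24,32,12] → ·
    (3,6)@(7, 13): e=[-12,16,16] → ·
    (2,7)@(5, 15): e=[0,0,20] → ·  [on edge]
  covered (3 px):
    · · · · · · · · ·
    · · · · · # · · ·
    · · · · · · · · ·
    · · · · # · · · ·
    · · · · · · · · ·
    · · · # · · · · ·
    · · · · · · · · ·
    · · · · · · · · ·
    · · · · · · · · ·
    · · · · · · · · ·
    · · · · · · · · ·
    · · · · · · · · ·
T2:
  2·area = 6  (B↔C swapped to make it positive)
  edge (6, 23)→(4, 22): d=(-2,-1) top-left  bias=+0
  edge (4, 22)→(14, 24): d=(10,2) right/bottom  bias=-1
  edge (14, 24)→(6, 23): d=(-8,-1) top-left  bias=+0
    (3,11)@(7, 23): e=[1,4,1] → #
    (4,11)@(9, 23): e=[3,0,3] → ·  [on edge]
  covered (1 px):
    · · · · · · · · ·
    · · · · · · · · ·
    · · · · · · · · ·
    · · · · · · · · ·
    · · · · · · · · ·
    · · · · · · · · ·
    · · · · · · · · ·
    · · · · · · · · ·
    · · · · · · · · ·
    · · · · · · · · ·
    · · · · · · · · ·
    · · · # · · · · ·

Final: "outside"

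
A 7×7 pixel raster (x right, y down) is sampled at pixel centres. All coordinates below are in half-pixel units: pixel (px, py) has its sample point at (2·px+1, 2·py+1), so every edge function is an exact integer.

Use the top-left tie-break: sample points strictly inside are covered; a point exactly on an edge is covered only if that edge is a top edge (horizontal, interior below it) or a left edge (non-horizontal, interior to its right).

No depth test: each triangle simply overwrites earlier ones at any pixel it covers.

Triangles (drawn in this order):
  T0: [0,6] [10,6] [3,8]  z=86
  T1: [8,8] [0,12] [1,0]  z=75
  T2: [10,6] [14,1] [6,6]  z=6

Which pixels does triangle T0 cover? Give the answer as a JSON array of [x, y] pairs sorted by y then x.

T0:
  2·area = 20
  edge (0, 6)→(10, 6): d=(10,0) top-left  bias=+0
  edge (10, 6)→(3, 8): d=(-7,2) right/bottom  bias=-1
  edge (3, 8)→(0, 6): d=(-3,-2) top-left  bias=+0
    (1,3)@(3, 7): e=[10,7,3] → █
    (2,3)@(5, 7): e=[10,3,7] → █
    (3,3)@(7, 7): e=[10,-1,11] → ·
    (1,4)@(3, 9): e=[30,-7,-3] → ·
    (2,4)@(5, 9): e=[30,-11,1] → ·
  covered (2 px):
    · · · · · · ·
    · · · · · · ·
    · · · · · · ·
    · █ █ · · · ·
    · · · · · · ·
    · · · · · · ·
    · · · · · · ·
T1:
  2·area = 92
  edge (8, 8)→(0, 12): d=(-8,4) right/bottom  bias=-1
  edge (0, 12)→(1, 0): d=(1,-12) top-left  bias=+0
  edge (1, 0)→(8, 8): d=(7,8) right/bottom  bias=-1
    (0,0)@(1, 1): e=[84,1,7] → █
    (1,0)@(3, 1): e=[76,25,-9] → ·
    (0,1)@(1, 3): e=[68,3,21] → █
    (1,1)@(3, 3): e=[60,27,5] → █
    (2,1)@(5, 3): e=[52,51,-11] → ·
    (0,2)@(1, 5): e=[52,5,35] → █
    (2,2)@(5, 5): e=[36,53,3] → █
    (3,2)@(7, 5): e=[28,77,-13] → ·
    (0,3)@(1, 7): e=[36,7,49] → █
    (3,3)@(7, 7): e=[12,79,1] → █
    (4,3)@(9, 7): e=[4,103,-15] → ·
    (0,4)@(1, 9): e=[20,9,63] → █
  covered (14 px):
    █ · · · · · ·
    █ █ · · · · ·
    █ █ █ · · · ·
    █ █ █ █ · · ·
    █ █ █ · · · ·
    █ · · · · · ·
    · · · · · · ·
T2:
  2·area = 20  (B↔C swapped to make it positive)
  edge (10, 6)→(6, 6): d=(-4,0) right/bottom  bias=-1
  edge (6, 6)→(14, 1): d=(8,-5) top-left  bias=+0
  edge (14, 1)→(10, 6): d=(-4,5) right/bottom  bias=-1
    (5,1)@(11, 3): e=[12,1,7] → █
    (6,1)@(13, 3): e=[12,11,-3] → ·
    (4,2)@(9, 5): e=[4,7,9] → █
    (5,2)@(11, 5): e=[4,17,-1] → ·
    (4,3)@(9, 7): e=[-4,23,1] → ·
  covered (2 px):
    · · · · · · ·
    · · · · · █ ·
    · · · · █ · ·
    · · · · · · ·
    · · · · · · ·
    · · · · · · ·
    · · · · · · ·

Result: [[1,3],[2,3]]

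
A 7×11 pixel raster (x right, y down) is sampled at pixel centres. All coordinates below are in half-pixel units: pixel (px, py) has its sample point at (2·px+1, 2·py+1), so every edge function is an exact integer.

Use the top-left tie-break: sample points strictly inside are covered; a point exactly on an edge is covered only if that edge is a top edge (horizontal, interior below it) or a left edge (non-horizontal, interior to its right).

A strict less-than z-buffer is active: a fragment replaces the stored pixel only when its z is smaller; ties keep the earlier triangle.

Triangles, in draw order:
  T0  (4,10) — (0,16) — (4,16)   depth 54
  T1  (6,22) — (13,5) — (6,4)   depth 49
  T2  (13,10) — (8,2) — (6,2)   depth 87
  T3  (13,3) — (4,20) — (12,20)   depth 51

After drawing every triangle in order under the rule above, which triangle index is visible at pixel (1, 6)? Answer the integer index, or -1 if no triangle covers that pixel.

T0:
  2·area = 24  (B↔C swapped to make it positive)
  edge (4, 10)→(4, 16): d=(0,6) right/bottom  bias=-1
  edge (4, 16)→(0, 16): d=(-4,0) right/bottom  bias=-1
  edge (0, 16)→(4, 10): d=(4,-6) top-left  bias=+0
    (1,6)@(3, 13): e=[6,12,6] → █
    (2,6)@(5, 13): e=[-6,12,18] → ·
    (0,7)@(1, 15): e=[18,4,2] → █
    (2,7)@(5, 15): e=[-6,4,26] → ·
    (0,8)@(1, 17): e=[18,-4,10] → ·
    (1,8)@(3, 17): e=[6,-4,22] → ·
  covered (3 px):
    · · · · · · ·
    · · · · · · ·
    · · · · · · ·
    · · · · · · ·
    · · · · · · ·
    · · · · · · ·
    · █ · · · · ·
    █ █ · · · · ·
    · · · · · · ·
    · · · · · · ·
    · · · · · · ·
T1:
  2·area = 126  (B↔C swapped to make it positive)
  edge (6, 22)→(6, 4): d=(0,-18) top-left  bias=+0
  edge (6, 4)→(13, 5): d=(7,1) right/bottom  bias=-1
  edge (13, 5)→(6, 22): d=(-7,17) right/bottom  bias=-1
    (3,2)@(7, 5): e=[18,6,102] → █
    (4,2)@(9, 5): e=[54,4,68] → █
    (5,2)@(11, 5): e=[90,2,34] → █
    (6,2)@(13, 5): e=[126,0,0] → ·  [on edge]
    (3,3)@(7, 7): e=[18,20,88] → █
    (6,3)@(13, 7): e=[126,14,-14] → ·
    (3,4)@(7, 9): e=[18,34,74] → █
    (6,4)@(13, 9): e=[126,28,-28] → ·
    (3,5)@(7, 11): e=[18,48,60] → █
    (5,5)@(11, 11): e=[90,44,-8] → ·
    (3,6)@(7, 13): e=[18,62,46] → █
    (5,6)@(11, 13): e=[90,58,-22] → ·
  covered (16 px):
    · · · · · · ·
    · · · · · · ·
    · · · █ █ █ ·
    · · · █ █ █ ·
    · · · █ █ █ ·
    · · · █ █ · ·
    · · · █ █ · ·
    · · · █ · · ·
    · · · █ · · ·
    · · · █ · · ·
    · · · · · · ·
T2:
  2·area = 16  (B↔C swapped to make it positive)
  edge (13, 10)→(6, 2): d=(-7,-8) top-left  bias=+0
  edge (6, 2)→(8, 2): d=(2,0) top-left  bias=+0
  edge (8, 2)→(13, 10): d=(5,8) right/bottom  bias=-1
    (3,1)@(7, 3): e=[1,2,13] → █
    (4,1)@(9, 3): e=[17,2,-3] → ·
    (3,2)@(7, 5): e=[-13,6,23] → ·
    (4,2)@(9, 5): e=[3,6,7] → █
    (5,2)@(11, 5): e=[19,6,-9] → ·
    (4,3)@(9, 7): e=[-11,10,17] → ·
    (5,3)@(11, 7): e=[5,10,1] → █
    (6,3)@(13, 7): e=[21,10,-15] → ·
    (5,4)@(11, 9): e=[-9,14,11] → ·
  covered (3 px):
    · · · · · · ·
    · · · █ · · ·
    · · · · █ · ·
    · · · · · █ ·
    · · · · · · ·
    · · · · · · ·
    · · · · · · ·
    · · · · · · ·
    · · · · · · ·
    · · · · · · ·
    · · · · · · ·
T3:
  2·area = 136  (B↔C swapped to make it positive)
  edge (13, 3)→(12, 20): d=(-1,17) right/bottom  bias=-1
  edge (12, 20)→(4, 20): d=(-8,0) right/bottom  bias=-1
  edge (4, 20)→(13, 3): d=(9,-17) top-left  bias=+0
    (6,1)@(13, 3): e=[0,136,0] → ·  [on edge]
    (5,3)@(11, 7): e=[30,104,2] → █
    (6,3)@(13, 7): e=[-4,104,36] → ·
    (5,4)@(11, 9): e=[28,88,20] → █
    (6,4)@(13, 9): e=[-6,88,54] → ·
    (4,5)@(9, 11): e=[60,72,4] → █
    (6,5)@(13, 11): e=[-8,72,72] → ·
    (4,6)@(9, 13): e=[58,56,22] → █
    (6,6)@(13, 13): e=[-10,56,90] → ·
    (3,7)@(7, 15): e=[90,40,6] → █
    (6,7)@(13, 15): e=[-12,40,108] → ·
    (3,8)@(7, 17): e=[88,24,24] → █
  covered (16 px):
    · · · · · · ·
    · · · · · · ·
    · · · · · · ·
    · · · · · █ ·
    · · · · · █ ·
    · · · · █ █ ·
    · · · · █ █ ·
    · · · █ █ █ ·
    · · · █ █ █ ·
    · · █ █ █ █ ·
    · · · · · · ·

Z-buffer (winner per pixel, '.' = empty):
  . . . . . . .
  . . . 2 . . .
  . . . 1 1 1 .
  . . . 1 1 1 .
  . . . 1 1 1 .
  . . . 1 1 3 .
  . 0 . 1 1 3 .
  0 0 . 1 3 3 .
  . . . 1 3 3 .
  . . 3 1 3 3 .
  . . . . . . .

Final: 0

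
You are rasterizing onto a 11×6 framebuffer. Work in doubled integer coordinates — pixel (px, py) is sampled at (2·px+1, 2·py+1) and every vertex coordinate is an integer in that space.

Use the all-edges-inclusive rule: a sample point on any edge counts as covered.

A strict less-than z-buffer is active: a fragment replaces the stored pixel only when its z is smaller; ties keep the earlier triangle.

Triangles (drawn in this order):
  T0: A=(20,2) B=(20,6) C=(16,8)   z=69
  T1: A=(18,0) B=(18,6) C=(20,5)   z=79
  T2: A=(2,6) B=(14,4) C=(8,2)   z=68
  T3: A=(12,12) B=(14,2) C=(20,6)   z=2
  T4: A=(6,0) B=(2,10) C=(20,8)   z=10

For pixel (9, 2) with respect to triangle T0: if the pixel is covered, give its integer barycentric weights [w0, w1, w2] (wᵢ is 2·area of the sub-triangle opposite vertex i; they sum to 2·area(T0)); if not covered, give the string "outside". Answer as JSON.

T0:
  2·area = 16
  edge (20, 2)→(20, 6): d=(0,4) inclusive
  edge (20, 6)→(16, 8): d=(-4,2) inclusive
  edge (16, 8)→(20, 2): d=(4,-6) inclusive
    (9,2)@(19, 5): e=[4,6,6] → █
    (10,2)@(21, 5): e=[-4,2,18] → ·
    (8,3)@(17, 7): e=[12,2,2] → █
    (9,3)@(19, 7): e=[4,-2,14] → ·
    (8,4)@(17, 9): e=[12,-6,10] → ·
  covered (2 px):
    · · · · · · · · · · ·
    · · · · · · · · · · ·
    · · · · · · · · · █ ·
    · · · · · · · · █ · ·
    · · · · · · · · · · ·
    · · · · · · · · · · ·
T1:
  2·area = 12  (B↔C swapped to make it positive)
  edge (18, 0)→(20, 5): d=(2,5) inclusive
  edge (20, 5)→(18, 6): d=(-2,1) inclusive
  edge (18, 6)→(18, 0): d=(0,-6) inclusive
    (9,1)@(19, 3): e=[1,5,6] → █
    (10,1)@(21, 3): e=[-9,3,18] → ·
    (9,2)@(19, 5): e=[5,1,6] → █
    (10,2)@(21, 5): e=[-5,-1,18] → ·
    (9,3)@(19, 7): e=[9,-3,6] → ·
  covered (2 px):
    · · · · · · · · · · ·
    · · · · · · · · · █ ·
    · · · · · · · · · █ ·
    · · · · · · · · · · ·
    · · · · · · · · · · ·
    · · · · · · · · · · ·
T2:
  2·area = 36  (B↔C swapped to make it positive)
  edge (2, 6)→(8, 2): d=(6,-4) inclusive
  edge (8, 2)→(14, 4): d=(6,2) inclusive
  edge (14, 4)→(2, 6): d=(-12,2) inclusive
    (2,0)@(5, 1): e=[-18,0,54] → ·  [on edge]
    (3,1)@(7, 3): e=[2,8,26] → █
    (4,1)@(9, 3): e=[10,4,22] → █
    (5,1)@(11, 3): e=[18,0,18] → █  [on edge]
    (6,1)@(13, 3): e=[26,-4,14] → ·
    (2,2)@(5, 5): e=[6,24,6] → █
    (4,2)@(9, 5): e=[22,16,-2] → ·
    (5,2)@(11, 5): e=[30,12,-6] → ·
    (8,2)@(17, 5): e=[54,0,-18] → ·  [on edge]
    (2,3)@(5, 7): e=[18,36,-18] → ·
    (3,3)@(7, 7): e=[26,32,-22] → ·
  covered (5 px):
    · · · · · · · · · · ·
    · · · █ █ █ · · · · ·
    · · █ █ · · · · · · ·
    · · · · · · · · · · ·
    · · · · · · · · · · ·
    · · · · · · · · · · ·
T3:
  2·area = 68
  edge (12, 12)→(14, 2): d=(2,-10) inclusive
  edge (14, 2)→(20, 6): d=(6,4) inclusive
  edge (20, 6)→(12, 12): d=(-8,6) inclusive
    (7,1)@(15, 3): e=[12,2,54] → █
    (8,1)@(17, 3): e=[32,-6,42] → ·
    (7,2)@(15, 5): e=[16,14,38] → █
    (8,2)@(17, 5): e=[36,6,26] → █
    (9,2)@(19, 5): e=[56,-2,14] → ·
    (6,3)@(13, 7): e=[0,34,34] → █  [on edge]
    (9,3)@(19, 7): e=[60,10,-2] → ·
    (6,4)@(13, 9): e=[4,46,18] → █
    (8,4)@(17, 9): e=[44,30,-6] → ·
    (6,5)@(13, 11): e=[8,58,2] → █
    (7,5)@(15, 11): e=[28,50,-10] → ·
  covered (9 px):
    · · · · · · · · · · ·
    · · · · · · · █ · · ·
    · · · · · · · █ █ · ·
    · · · · · · █ █ █ · ·
    · · · · · · █ █ · · ·
    · · · · · · █ · · · ·
T4:
  2·area = 172  (B↔C swapped to make it positive)
  edge (6, 0)→(20, 8): d=(14,8) inclusive
  edge (20, 8)→(2, 10): d=(-18,2) inclusive
  edge (2, 10)→(6, 0): d=(4,-10) inclusive
    (3,0)@(7, 1): e=[6,152,14] → █
    (4,0)@(9, 1): e=[-10,148,34] → ·
    (2,1)@(5, 3): e=[50,120,2] → █
    (4,1)@(9, 3): e=[18,112,42] → █
    (5,1)@(11, 3): e=[2,108,62] → █
    (6,1)@(13, 3): e=[-14,104,82] → ·
    (2,2)@(5, 5): e=[78,84,10] → █
    (6,2)@(13, 5): e=[14,68,90] → █
    (7,2)@(15, 5): e=[-2,64,110] → ·
    (2,3)@(5, 7): e=[106,48,18] → █
    (7,3)@(15, 7): e=[26,28,118] → █
    (8,3)@(17, 7): e=[10,24,138] → █
    (5,4)@(11, 9): e=[86,0,86] → █  [on edge]
  covered (22 px):
    · · · █ · · · · · · ·
    · · █ █ █ █ · · · · ·
    · · █ █ █ █ █ · · · ·
    · · █ █ █ █ █ █ █ · ·
    · █ █ █ █ █ · · · · ·
    · · · · · · · · · · ·

Final: [6,6,4]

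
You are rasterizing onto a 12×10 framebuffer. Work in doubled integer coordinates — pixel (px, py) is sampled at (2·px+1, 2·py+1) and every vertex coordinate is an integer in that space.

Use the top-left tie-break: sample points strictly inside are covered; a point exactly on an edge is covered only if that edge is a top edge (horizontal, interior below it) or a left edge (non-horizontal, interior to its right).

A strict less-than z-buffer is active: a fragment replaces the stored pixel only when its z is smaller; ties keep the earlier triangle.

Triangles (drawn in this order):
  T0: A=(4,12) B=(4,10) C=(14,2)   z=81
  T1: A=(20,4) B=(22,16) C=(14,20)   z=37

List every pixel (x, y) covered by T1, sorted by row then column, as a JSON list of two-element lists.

T0:
  2·area = 20
  edge (4, 12)→(4, 10): d=(0,-2) top-left  bias=+0
  edge (4, 10)→(14, 2): d=(10,-8) top-left  bias=+0
  edge (14, 2)→(4, 12): d=(-10,10) right/bottom  bias=-1
    (7,0)@(15, 1): e=[22,-2,0] → .  [on edge]
    (6,1)@(13, 3): e=[18,2,0] → .  [on edge]
    (5,2)@(11, 5): e=[14,6,0] → .  [on edge]
    (4,3)@(9, 7): e=[10,10,0] → .  [on edge]
    (3,4)@(7, 9): e=[6,14,0] → .  [on edge]
    (2,5)@(5, 11): e=[2,18,0] → .  [on edge]
    (1,6)@(3, 13): e=[-2,22,0] → .  [on edge]
    (0,7)@(1, 15): e=[-6,26,0] → .  [on edge]
  covered (0 px):
    . . . . . . . . . . . .
    . . . . . . . . . . . .
    . . . . . . . . . . . .
    . . . . . . . . . . . .
    . . . . . . . . . . . .
    . . . . . . . . . . . .
    . . . . . . . . . . . .
    . . . . . . . . . . . .
    . . . . . . . . . . . .
    . . . . . . . . . . . .
T1:
  2·area = 104
  edge (20, 4)→(22, 16): d=(2,12) right/bottom  bias=-1
  edge (22, 16)→(14, 20): d=(-8,4) right/bottom  bias=-1
  edge (14, 20)→(20, 4): d=(6,-16) top-left  bias=+0
    (9,3)@(19, 7): e=[18,84,2] → X
    (10,3)@(21, 7): e=[-6,76,34] → .
    (9,4)@(19, 9): e=[22,68,14] → X
    (10,4)@(21, 9): e=[-2,60,46] → .
    (9,5)@(19, 11): e=[26,52,26] → X
    (10,5)@(21, 11): e=[2,44,58] → X
    (11,5)@(23, 11): e=[-22,36,90] → .
    (8,6)@(17, 13): e=[54,44,6] → X
    (11,6)@(23, 13): e=[-18,20,102] → .
    (8,7)@(17, 15): e=[58,28,18] → X
    (11,7)@(23, 15): e=[-14,4,114] → .
    (8,8)@(17, 17): e=[62,12,30] → X
  covered (13 px):
    . . . . . . . . . . . .
    . . . . . . . . . . . .
    . . . . . . . . . . . .
    . . . . . . . . . X . .
    . . . . . . . . . X . .
    . . . . . . . . . X X .
    . . . . . . . . X X X .
    . . . . . . . . X X X .
    . . . . . . . . X X . .
    . . . . . . . X . . . .

Answer: [[9,3],[9,4],[9,5],[10,5],[8,6],[9,6],[10,6],[8,7],[9,7],[10,7],[8,8],[9,8],[7,9]]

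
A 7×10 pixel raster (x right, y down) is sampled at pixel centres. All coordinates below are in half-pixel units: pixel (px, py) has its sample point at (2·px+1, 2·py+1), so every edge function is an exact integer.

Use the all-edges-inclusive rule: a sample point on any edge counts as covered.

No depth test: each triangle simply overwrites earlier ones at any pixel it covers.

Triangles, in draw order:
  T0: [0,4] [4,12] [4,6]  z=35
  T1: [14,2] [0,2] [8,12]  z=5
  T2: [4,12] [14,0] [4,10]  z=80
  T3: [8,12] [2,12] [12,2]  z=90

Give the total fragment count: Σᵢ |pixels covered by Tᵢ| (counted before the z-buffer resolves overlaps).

T0:
  2·area = 24  (B↔C swapped to make it positive)
  edge (0, 4)→(4, 6): d=(4,2) inclusive
  edge (4, 6)→(4, 12): d=(0,6) inclusive
  edge (4, 12)→(0, 4): d=(-4,-8) inclusive
    (0,2)@(1, 5): e=[2,18,4] → #
    (1,2)@(3, 5): e=[-2,6,20] → ·
    (0,3)@(1, 7): e=[10,18,-4] → ·
    (1,3)@(3, 7): e=[6,6,12] → #
    (2,3)@(5, 7): e=[2,-6,28] → ·
    (1,4)@(3, 9): e=[14,6,4] → #
    (2,4)@(5, 9): e=[10,-6,20] → ·
    (1,5)@(3, 11): e=[22,6,-4] → ·
  covered (3 px):
    · · · · · · ·
    · · · · · · ·
    # · · · · · ·
    · # · · · · ·
    · # · · · · ·
    · · · · · · ·
    · · · · · · ·
    · · · · · · ·
    · · · · · · ·
    · · · · · · ·
T1:
  2·area = 140  (B↔C swapped to make it positive)
  edge (14, 2)→(8, 12): d=(-6,10) inclusive
  edge (8, 12)→(0, 2): d=(-8,-10) inclusive
  edge (0, 2)→(14, 2): d=(14,0) inclusive
    (0,1)@(1, 3): e=[124,2,14] → #
    (1,1)@(3, 3): e=[104,22,14] → #
    (2,1)@(5, 3): e=[84,42,14] → #
    (3,1)@(7, 3): e=[64,62,14] → #
    (4,1)@(9, 3): e=[44,82,14] → #
    (5,1)@(11, 3): e=[24,102,14] → #
    (6,1)@(13, 3): e=[4,122,14] → #
    (0,2)@(1, 5): e=[112,-14,42] → ·
    (1,2)@(3, 5): e=[92,6,42] → #
    (6,2)@(13, 5): e=[-8,106,42] → ·
    (1,3)@(3, 7): e=[80,-10,70] → ·
    (2,3)@(5, 7): e=[60,10,70] → #
    (5,3)@(11, 7): e=[0,70,70] → #  [on edge]
    (2,8)@(5, 17): e=[0,-70,210] → ·  [on edge]
  covered (18 px):
    · · · · · · ·
    # # # # # # #
    · # # # # # ·
    · · # # # # ·
    · · · # # · ·
    · · · · · · ·
    · · · · · · ·
    · · · · · · ·
    · · · · · · ·
    · · · · · · ·
T2:
  2·area = 20  (B↔C swapped to make it positive)
  edge (4, 12)→(4, 10): d=(0,-2) inclusive
  edge (4, 10)→(14, 0): d=(10,-10) inclusive
  edge (14, 0)→(4, 12): d=(-10,12) inclusive
    (6,0)@(13, 1): e=[18,0,2] → #  [on edge]
    (5,1)@(11, 3): e=[14,0,6] → #  [on edge]
    (6,1)@(13, 3): e=[18,20,-18] → ·
    (4,2)@(9, 5): e=[10,0,10] → #  [on edge]
    (5,2)@(11, 5): e=[14,20,-14] → ·
    (3,3)@(7, 7): e=[6,0,14] → #  [on edge]
    (4,3)@(9, 7): e=[10,20,-10] → ·
    (2,4)@(5, 9): e=[2,0,18] → #  [on edge]
    (3,4)@(7, 9): e=[6,20,-6] → ·
    (1,5)@(3, 11): e=[-2,0,22] → ·  [on edge]
    (2,5)@(5, 11): e=[2,20,-2] → ·
    (0,6)@(1, 13): e=[-6,0,26] → ·  [on edge]
  covered (5 px):
    · · · · · · #
    · · · · · # ·
    · · · · # · ·
    · · · # · · ·
    · · # · · · ·
    · · · · · · ·
    · · · · · · ·
    · · · · · · ·
    · · · · · · ·
    · · · · · · ·
T3:
  2·area = 60
  edge (8, 12)→(2, 12): d=(-6,0) inclusive
  edge (2, 12)→(12, 2): d=(10,-10) inclusive
  edge (12, 2)→(8, 12): d=(-4,10) inclusive
    (6,0)@(13, 1): e=[66,0,-6] → ·  [on edge]
    (5,1)@(11, 3): e=[54,0,6] → #  [on edge]
    (6,1)@(13, 3): e=[54,20,-14] → ·
    (4,2)@(9, 5): e=[42,0,18] → #  [on edge]
    (5,2)@(11, 5): e=[42,20,-2] → ·
    (3,3)@(7, 7): e=[30,0,30] → #  [on edge]
    (5,3)@(11, 7): e=[30,40,-10] → ·
    (2,4)@(5, 9): e=[18,0,42] → #  [on edge]
    (5,4)@(11, 9): e=[18,60,-18] → ·
    (1,5)@(3, 11): e=[6,0,54] → #  [on edge]
    (4,5)@(9, 11): e=[6,60,-6] → ·
    (0,6)@(1, 13): e=[-6,0,66] → ·  [on edge]
  covered (10 px):
    · · · · · · ·
    · · · · · # ·
    · · · · # · ·
    · · · # # · ·
    · · # # # · ·
    · # # # · · ·
    · · · · · · ·
    · · · · · · ·
    · · · · · · ·
    · · · · · · ·

Result: 36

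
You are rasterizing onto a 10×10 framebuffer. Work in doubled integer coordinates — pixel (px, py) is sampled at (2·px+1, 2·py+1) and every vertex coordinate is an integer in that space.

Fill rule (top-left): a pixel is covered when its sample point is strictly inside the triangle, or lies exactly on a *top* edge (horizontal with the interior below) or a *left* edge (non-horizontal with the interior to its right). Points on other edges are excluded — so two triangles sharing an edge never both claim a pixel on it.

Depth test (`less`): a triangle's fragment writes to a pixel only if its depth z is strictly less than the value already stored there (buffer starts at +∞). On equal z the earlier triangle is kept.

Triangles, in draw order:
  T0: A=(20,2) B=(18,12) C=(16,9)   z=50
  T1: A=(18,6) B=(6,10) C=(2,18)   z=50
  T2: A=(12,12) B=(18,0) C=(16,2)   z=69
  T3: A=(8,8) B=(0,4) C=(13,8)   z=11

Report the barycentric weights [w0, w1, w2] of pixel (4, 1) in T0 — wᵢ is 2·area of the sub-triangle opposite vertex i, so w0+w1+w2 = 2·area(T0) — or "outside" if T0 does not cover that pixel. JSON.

T0:
  2·area = 26
  edge (20, 2)→(18, 12): d=(-2,10) right/bottom  bias=-1
  edge (18, 12)→(16, 9): d=(-2,-3) top-left  bias=+0
  edge (16, 9)→(20, 2): d=(4,-7) top-left  bias=+0
    (9,2)@(19, 5): e=[4,17,5] → X
    (9,3)@(19, 7): e=[0,13,13] → .  [on edge]
    (8,4)@(17, 9): e=[16,3,7] → X
    (9,4)@(19, 9): e=[-4,9,21] → .
    (8,5)@(17, 11): e=[12,-1,15] → .
    (8,8)@(17, 17): e=[0,-13,39] → .  [on edge]
  covered (2 px):
    . . . . . . . . . .
    . . . . . . . . . .
    . . . . . . . . . X
    . . . . . . . . . .
    . . . . . . . . X .
    . . . . . . . . . .
    . . . . . . . . . .
    . . . . . . . . . .
    . . . . . . . . . .
    . . . . . . . . . .
T1:
  2·area = 80  (B↔C swapped to make it positive)
  edge (18, 6)→(2, 18): d=(-16,12) right/bottom  bias=-1
  edge (2, 18)→(6, 10): d=(4,-8) top-left  bias=+0
  edge (6, 10)→(18, 6): d=(12,-4) top-left  bias=+0
    (7,3)@(15, 7): e=[20,60,0] → X  [on edge]
    (8,3)@(17, 7): e=[-4,76,8] → .
    (4,4)@(9, 9): e=[60,20,0] → X  [on edge]
    (5,4)@(11, 9): e=[36,36,8] → X
    (6,4)@(13, 9): e=[12,52,16] → X
    (7,4)@(15, 9): e=[-12,68,24] → .
    (1,5)@(3, 11): e=[100,-20,0] → .  [on edge]
    (3,5)@(7, 11): e=[52,12,16] → X
    (6,5)@(13, 11): e=[-20,60,40] → .
    (2,6)@(5, 13): e=[44,4,32] → X
    (4,6)@(9, 13): e=[-4,36,48] → .
    (5,6)@(11, 13): e=[-28,52,56] → .
  covered (11 px):
    . . . . . . . . . .
    . . . . . . . . . .
    . . . . . . . . . .
    . . . . . . . X . .
    . . . . X X X . . .
    . . . X X X . . . .
    . . X X . . . . . .
    . . X . . . . . . .
    . X . . . . . . . .
    . . . . . . . . . .
T2:
  2·area = 12  (B↔C swapped to make it positive)
  edge (12, 12)→(16, 2): d=(4,-10) top-left  bias=+0
  edge (16, 2)→(18, 0): d=(2,-2) top-left  bias=+0
  edge (18, 0)→(12, 12): d=(-6,12) right/bottom  bias=-1
    (8,0)@(17, 1): e=[6,0,6] → X  [on edge]
    (9,0)@(19, 1): e=[26,4,-18] → .
    (7,1)@(15, 3): e=[-6,0,18] → .  [on edge]
    (8,1)@(17, 3): e=[14,4,-6] → .
    (6,2)@(13, 5): e=[-18,0,30] → .  [on edge]
    (7,2)@(15, 5): e=[2,4,6] → X
    (8,2)@(17, 5): e=[22,8,-18] → .
    (5,3)@(11, 7): e=[-30,0,42] → .  [on edge]
    (7,3)@(15, 7): e=[10,8,-6] → .
    (4,4)@(9, 9): e=[-42,0,54] → .  [on edge]
    (3,5)@(7, 11): e=[-54,0,66] → .  [on edge]
    (2,6)@(5, 13): e=[-66,0,78] → .  [on edge]
    (1,7)@(3, 15): e=[-78,0,90] → .  [on edge]
    (0,8)@(1, 17): e=[-90,0,102] → .  [on edge]
  covered (2 px):
    . . . . . . . . X .
    . . . . . . . . . .
    . . . . . . . X . .
    . . . . . . . . . .
    . . . . . . . . . .
    . . . . . . . . . .
    . . . . . . . . . .
    . . . . . . . . . .
    . . . . . . . . . .
    . . . . . . . . . .
T3:
  2·area = 20
  edge (8, 8)→(0, 4): d=(-8,-4) top-left  bias=+0
  edge (0, 4)→(13, 8): d=(13,4) right/bottom  bias=-1
  edge (13, 8)→(8, 8): d=(-5,0) right/bottom  bias=-1
    (1,2)@(3, 5): e=[4,1,15] → X
    (2,2)@(5, 5): e=[12,-7,15] → .
    (1,3)@(3, 7): e=[-12,27,5] → .
    (3,3)@(7, 7): e=[4,11,5] → X
    (4,3)@(9, 7): e=[12,3,5] → X
    (5,3)@(11, 7): e=[20,-5,5] → .
    (3,4)@(7, 9): e=[-12,37,-5] → .
    (4,4)@(9, 9): e=[-4,29,-5] → .
  covered (3 px):
    . . . . . . . . . .
    . . . . . . . . . .
    . X . . . . . . . .
    . . . X X . . . . .
    . . . . . . . . . .
    . . . . . . . . . .
    . . . . . . . . . .
    . . . . . . . . . .
    . . . . . . . . . .
    . . . . . . . . . .

Final: "outside"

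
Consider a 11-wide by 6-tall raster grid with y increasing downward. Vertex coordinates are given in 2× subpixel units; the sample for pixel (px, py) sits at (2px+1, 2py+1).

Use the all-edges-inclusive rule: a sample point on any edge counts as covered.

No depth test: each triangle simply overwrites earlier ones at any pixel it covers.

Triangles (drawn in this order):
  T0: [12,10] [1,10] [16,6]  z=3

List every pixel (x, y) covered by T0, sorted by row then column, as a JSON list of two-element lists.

T0:
  2·area = 44
  edge (12, 10)→(1, 10): d=(-11,0) inclusive
  edge (1, 10)→(16, 6): d=(15,-4) inclusive
  edge (16, 6)→(12, 10): d=(-4,4) inclusive
    (10,0)@(21, 1): e=[99,-55,0] → .  [on edge]
    (9,1)@(19, 3): e=[77,-33,0] → .  [on edge]
    (8,2)@(17, 5): e=[55,-11,0] → .  [on edge]
    (6,3)@(13, 7): e=[33,3,8] → X
    (7,3)@(15, 7): e=[33,11,0] → X  [on edge]
    (8,3)@(17, 7): e=[33,19,-8] → .
    (2,4)@(5, 9): e=[11,1,32] → X
    (3,4)@(7, 9): e=[11,9,24] → X
    (4,4)@(9, 9): e=[11,17,16] → X
    (5,4)@(11, 9): e=[11,25,8] → X
    (6,4)@(13, 9): e=[11,33,0] → X  [on edge]
    (7,4)@(15, 9): e=[11,41,-8] → .
    (5,5)@(11, 11): e=[-11,55,0] → .  [on edge]
  covered (7 px):
    . . . . . . . . . . .
    . . . . . . . . . . .
    . . . . . . . . . . .
    . . . . . . X X . . .
    . . X X X X X . . . .
    . . . . . . . . . . .

Final: [[6,3],[7,3],[2,4],[3,4],[4,4],[5,4],[6,4]]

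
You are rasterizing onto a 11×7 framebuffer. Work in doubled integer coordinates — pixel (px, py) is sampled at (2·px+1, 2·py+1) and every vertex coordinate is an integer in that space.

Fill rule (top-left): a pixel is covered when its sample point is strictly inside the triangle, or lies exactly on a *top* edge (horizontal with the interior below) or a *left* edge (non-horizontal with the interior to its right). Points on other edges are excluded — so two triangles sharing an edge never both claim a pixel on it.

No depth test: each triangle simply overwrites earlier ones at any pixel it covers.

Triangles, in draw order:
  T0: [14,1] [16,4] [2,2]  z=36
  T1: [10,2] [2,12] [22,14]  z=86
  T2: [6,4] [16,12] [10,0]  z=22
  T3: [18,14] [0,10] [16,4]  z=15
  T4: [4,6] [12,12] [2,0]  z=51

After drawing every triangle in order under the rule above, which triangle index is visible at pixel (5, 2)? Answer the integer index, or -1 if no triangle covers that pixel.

T0:
  2·area = 38
  edge (14, 1)→(16, 4): d=(2,3) right/bottom  bias=-1
  edge (16, 4)→(2, 2): d=(-14,-2) top-left  bias=+0
  edge (2, 2)→(14, 1): d=(12,-1) top-left  bias=+0
    (4,1)@(9, 3): e=[19,0,19] → #  [on edge]
    (5,1)@(11, 3): e=[13,4,21] → #
    (6,1)@(13, 3): e=[7,8,23] → #
    (7,1)@(15, 3): e=[1,12,25] → #
    (8,1)@(17, 3): e=[-5,16,27] → ·
    (4,2)@(9, 5): e=[23,-28,43] → ·
    (5,2)@(11, 5): e=[17,-24,45] → ·
    (6,2)@(13, 5): e=[11,-20,47] → ·
    (7,2)@(15, 5): e=[5,-16,49] → ·
  covered (4 px):
    · · · · · · · · · · ·
    · · · · # # # # · · ·
    · · · · · · · · · · ·
    · · · · · · · · · · ·
    · · · · · · · · · · ·
    · · · · · · · · · · ·
    · · · · · · · · · · ·
T1:
  2·area = 216  (B↔C swapped to make it positive)
  edge (10, 2)→(22, 14): d=(12,12) right/bottom  bias=-1
  edge (22, 14)→(2, 12): d=(-20,-2) top-left  bias=+0
  edge (2, 12)→(10, 2): d=(8,-10) top-left  bias=+0
    (4,0)@(9, 1): e=[0,234,-18] → ·  [on edge]
    (5,1)@(11, 3): e=[0,198,18] → ·  [on edge]
    (4,2)@(9, 5): e=[48,154,14] → #
    (5,2)@(11, 5): e=[24,158,34] → #
    (6,2)@(13, 5): e=[0,162,54] → ·  [on edge]
    (3,3)@(7, 7): e=[96,110,10] → #
    (6,3)@(13, 7): e=[24,122,70] → #
    (7,3)@(15, 7): e=[0,126,90] → ·  [on edge]
    (2,4)@(5, 9): e=[144,66,6] → #
    (7,4)@(15, 9): e=[24,86,106] → #
    (8,4)@(17, 9): e=[0,90,126] → ·  [on edge]
    (1,5)@(3, 11): e=[192,22,2] → #
    (9,5)@(19, 11): e=[0,54,162] → ·  [on edge]
    (10,6)@(21, 13): e=[0,18,198] → ·  [on edge]
  covered (24 px):
    · · · · · · · · · · ·
    · · · · · · · · · · ·
    · · · · # # · · · · ·
    · · · # # # # · · · ·
    · · # # # # # # · · ·
    · # # # # # # # # · ·
    · · · · · · # # # # ·
T2:
  2·area = 72  (B↔C swapped to make it positive)
  edge (6, 4)→(10, 0): d=(4,-4) top-left  bias=+0
  edge (10, 0)→(16, 12): d=(6,12) right/bottom  bias=-1
  edge (16, 12)→(6, 4): d=(-10,-8) top-left  bias=+0
    (4,0)@(9, 1): e=[0,18,54] → #  [on edge]
    (5,0)@(11, 1): e=[8,-6,70] → ·
    (3,1)@(7, 3): e=[0,54,18] → #  [on edge]
    (5,1)@(11, 3): e=[16,6,50] → #
    (6,1)@(13, 3): e=[24,-18,66] → ·
    (2,2)@(5, 5): e=[0,90,-18] → ·  [on edge]
    (3,2)@(7, 5): e=[8,66,-2] → ·
    (4,2)@(9, 5): e=[16,42,14] → #
    (6,2)@(13, 5): e=[32,-6,46] → ·
    (1,3)@(3, 7): e=[0,126,-54] → ·  [on edge]
    (4,3)@(9, 7): e=[24,54,-6] → ·
    (5,3)@(11, 7): e=[32,30,10] → #
    (0,4)@(1, 9): e=[0,162,-90] → ·  [on edge]
  covered (10 px):
    · · · · # · · · · · ·
    · · · # # # · · · · ·
    · · · · # # · · · · ·
    · · · · · # # · · · ·
    · · · · · · # · · · ·
    · · · · · · · # · · ·
    · · · · · · · · · · ·
T3:
  2·area = 172
  edge (18, 14)→(0, 10): d=(-18,-4) top-left  bias=+0
  edge (0, 10)→(16, 4): d=(16,-6) top-left  bias=+0
  edge (16, 4)→(18, 14): d=(2,10) right/bottom  bias=-1
    (7,2)@(15, 5): e=[150,10,12] → #
    (8,2)@(17, 5): e=[158,22,-8] → ·
    (4,3)@(9, 7): e=[90,6,76] → #
    (5,3)@(11, 7): e=[98,18,56] → #
    (6,3)@(13, 7): e=[106,30,36] → #
    (8,3)@(17, 7): e=[122,54,-4] → ·
    (1,4)@(3, 9): e=[30,2,140] → #
    (2,4)@(5, 9): e=[38,14,120] → #
    (3,4)@(7, 9): e=[46,26,100] → #
    (8,4)@(17, 9): e=[86,86,0] → ·  [on edge]
    (1,5)@(3, 11): e=[-6,34,144] → ·
    (2,5)@(5, 11): e=[2,46,124] → #
  covered (21 px):
    · · · · · · · · · · ·
    · · · · · · · · · · ·
    · · · · · · · # · · ·
    · · · · # # # # · · ·
    · # # # # # # # · · ·
    · · # # # # # # # · ·
    · · · · · · · # # · ·
T4:
  2·area = 36  (B↔C swapped to make it positive)
  edge (4, 6)→(2, 0): d=(-2,-6) top-left  bias=+0
  edge (2, 0)→(12, 12): d=(10,12) right/bottom  bias=-1
  edge (12, 12)→(4, 6): d=(-8,-6) top-left  bias=+0
    (1,1)@(3, 3): e=[0,18,18] → #  [on edge]
    (2,1)@(5, 3): e=[12,-6,30] → ·
    (1,2)@(3, 5): e=[-4,38,2] → ·
    (2,2)@(5, 5): e=[8,14,14] → #
    (3,2)@(7, 5): e=[20,-10,26] → ·
    (2,3)@(5, 7): e=[4,34,-2] → ·
    (3,3)@(7, 7): e=[16,10,10] → #
    (4,3)@(9, 7): e=[28,-14,22] → ·
    (2,4)@(5, 9): e=[0,54,-18] → ·  [on edge]
    (3,4)@(7, 9): e=[12,30,-6] → ·
    (4,4)@(9, 9): e=[24,6,6] → #
    (5,4)@(11, 9): e=[36,-18,18] → ·
  covered (5 px):
    · · · · · · · · · · ·
    · # · · · · · · · · ·
    · · # · · · · · · · ·
    · · · # · · · · · · ·
    · · · · # · · · · · ·
    · · · · · # · · · · ·
    · · · · · · · · · · ·

Z-buffer (winner per pixel, '.' = empty):
  . . . . 2 . . . . . .
  . 4 . 2 2 2 0 0 . . .
  . . 4 . 2 2 . 3 . . .
  . . . 4 3 3 3 3 . . .
  . 3 3 3 4 3 3 3 . . .
  . 1 3 3 3 4 3 3 3 . .
  . . . . . . 1 3 3 1 .

Final: 2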